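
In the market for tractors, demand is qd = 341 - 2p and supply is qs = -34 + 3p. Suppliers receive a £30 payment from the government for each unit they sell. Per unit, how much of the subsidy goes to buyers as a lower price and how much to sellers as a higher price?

Buyers gain £18 per unit; sellers gain £12 per unit

Pre-subsidy: 341 - 2p = -34 + 3p gives p* = 75, q* = 191.
With the subsidy, sellers receive ps = pb + 30 for each unit, where pb is the price buyers pay.
Supply in terms of pb becomes qs = -34 + 3(pb + 30) = 56 + 3pb. Setting this equal to demand: 341 - 2pb = 56 + 3pb, so pb = 57.
Sellers receive ps = 57 + 30 = 87; q' = 341 − 2·57 = 227.
Buyers' price falls by p* − pb = 75 − 57 = 18; sellers' price rises by ps − p* = 87 − 75 = 12.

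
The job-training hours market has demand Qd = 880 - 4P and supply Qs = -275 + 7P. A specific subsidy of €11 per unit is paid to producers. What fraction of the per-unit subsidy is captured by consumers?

Consumer share = 7/11

Pre-subsidy: 880 - 4P = -275 + 7P gives P* = 105, Q* = 460.
With the subsidy, sellers receive Ps = Pb + 11 for each unit, where Pb is the price buyers pay.
Supply in terms of Pb becomes Qs = -275 + 7(Pb + 11) = -198 + 7Pb. Setting this equal to demand: 880 - 4Pb = -198 + 7Pb, so Pb = 98.
Sellers receive Ps = 98 + 11 = 109; Q' = 880 − 4·98 = 488.
Buyers' price falls by P* − Pb = 105 − 98 = 7; sellers' price rises by Ps − P* = 109 − 105 = 4.
So consumers capture 7/11 = 7/11 of each unit of subsidy.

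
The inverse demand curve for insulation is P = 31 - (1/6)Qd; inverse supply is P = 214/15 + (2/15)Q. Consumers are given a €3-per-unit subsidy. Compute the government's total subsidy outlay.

Pre-subsidy: 31 - (1/6)Q = 214/15 + (2/15)Q gives Q* = 502/9 and P* = 586/27.
With the rebate, buyers effectively pay Pb = Ps − 3, where Ps is the price sellers receive.
On the curves, Pb = 31 - (1/6)Q and Ps = 214/15 + (2/15)Q; the wedge Ps − Pb = 3 gives 214/15 + (2/15)Q − (31 - (1/6)Q) = 3, so Q' = 592/9.
Then Pb = 31 − (1/6)·(592/9) = 541/27 and Ps = 214/15 + (2/15)·(592/9) = 622/27.
Government outlay = subsidy × quantity = 3 × 592/9 = 592/3.

Government cost = 592/3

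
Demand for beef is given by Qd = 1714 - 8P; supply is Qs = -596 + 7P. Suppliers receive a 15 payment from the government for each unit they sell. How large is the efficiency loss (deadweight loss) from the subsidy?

Deadweight loss = 420

Pre-subsidy: 1714 - 8P = -596 + 7P gives P* = 154, Q* = 482.
With the subsidy, sellers receive Ps = Pb + 15 for each unit, where Pb is the price buyers pay.
Supply in terms of Pb becomes Qs = -596 + 7(Pb + 15) = -491 + 7Pb. Setting this equal to demand: 1714 - 8Pb = -491 + 7Pb, so Pb = 147.
Sellers receive Ps = 147 + 15 = 162; Q' = 1714 − 8·147 = 538.
The subsidy expands output by 538 − 482 = 56 past the efficient level; on those units the gap between marginal cost and willingness to pay runs from 0 up to 15.
DWL = ½ × 15 × 56 = 420.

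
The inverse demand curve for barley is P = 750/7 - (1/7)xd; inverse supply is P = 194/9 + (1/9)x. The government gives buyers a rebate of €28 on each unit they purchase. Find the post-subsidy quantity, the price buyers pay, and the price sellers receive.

x' = 447.25; buyers pay €43.25; sellers receive €71.25

Pre-subsidy: 750/7 - (1/7)x = 194/9 + (1/9)x gives x* = 337 and P* = 59.
With the rebate, buyers effectively pay Pb = Ps − 28, where Ps is the price sellers receive.
On the curves, Pb = 750/7 - (1/7)x and Ps = 194/9 + (1/9)x; the wedge Ps − Pb = 28 gives 194/9 + (1/9)x − (750/7 - (1/7)x) = 28, so x' = 447.25.
Then Pb = 750/7 − (1/7)·447.25 = 43.25 and Ps = 194/9 + (1/9)·447.25 = 71.25.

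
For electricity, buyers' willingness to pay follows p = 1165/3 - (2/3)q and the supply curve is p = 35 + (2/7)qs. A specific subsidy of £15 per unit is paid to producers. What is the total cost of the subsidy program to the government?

Government cost = £5801.25

Pre-subsidy: 1165/3 - (2/3)q = 35 + (2/7)q gives q* = 371 and p* = 141.
With the subsidy, sellers receive ps = pb + 15 for each unit, where pb is the price buyers pay.
On the curves, pb = 1165/3 - (2/3)q and ps = 35 + (2/7)q; the wedge ps − pb = 15 gives 35 + (2/7)q − (1165/3 - (2/3)q) = 15, so q' = 386.75.
Then pb = 1165/3 − (2/3)·386.75 = 130.5 and ps = 35 + (2/7)·386.75 = 145.5.
Government outlay = subsidy × quantity = 15 × 386.75 = 5801.25.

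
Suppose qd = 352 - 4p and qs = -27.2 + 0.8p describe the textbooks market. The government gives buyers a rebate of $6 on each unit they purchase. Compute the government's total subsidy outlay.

Pre-subsidy: 352 - 4p = -27.2 + 0.8p gives p* = 79, q* = 36.
With the rebate, buyers effectively pay pb = ps − 6, where ps is the price sellers receive.
Demand in terms of ps becomes qd = 352 − 4(ps − 6) = 376 - 4ps. Setting this equal to supply: 376 - 4ps = -27.2 + 0.8ps, so ps = 84.
Buyers pay pb = 84 − 6 = 78; q' = -27.2 + 0.8·84 = 40.
Government outlay = subsidy × quantity = 6 × 40 = 240.

Government cost = $240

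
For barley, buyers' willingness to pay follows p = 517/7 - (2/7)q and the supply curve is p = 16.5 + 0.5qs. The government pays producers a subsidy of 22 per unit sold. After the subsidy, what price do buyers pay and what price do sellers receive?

Pre-subsidy: 517/7 - (2/7)q = 16.5 + 0.5q gives q* = 73 and p* = 53.
With the subsidy, sellers receive ps = pb + 22 for each unit, where pb is the price buyers pay.
On the curves, pb = 517/7 - (2/7)q and ps = 16.5 + 0.5q; the wedge ps − pb = 22 gives 16.5 + 0.5q − (517/7 - (2/7)q) = 22, so q' = 101.
Then pb = 517/7 − (2/7)·101 = 45 and ps = 16.5 + 0.5·101 = 67.

Buyers pay 45; sellers receive 67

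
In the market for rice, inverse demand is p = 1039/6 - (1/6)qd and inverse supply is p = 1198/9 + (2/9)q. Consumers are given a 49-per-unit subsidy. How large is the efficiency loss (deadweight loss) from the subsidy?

Deadweight loss = 3087

Pre-subsidy: 1039/6 - (1/6)q = 1198/9 + (2/9)q gives q* = 103 and p* = 156.
With the rebate, buyers effectively pay pb = ps − 49, where ps is the price sellers receive.
On the curves, pb = 1039/6 - (1/6)q and ps = 1198/9 + (2/9)q; the wedge ps − pb = 49 gives 1198/9 + (2/9)q − (1039/6 - (1/6)q) = 49, so q' = 229.
Then pb = 1039/6 − (1/6)·229 = 135 and ps = 1198/9 + (2/9)·229 = 184.
The subsidy expands output by 229 − 103 = 126 past the efficient level; on those units the gap between marginal cost and willingness to pay runs from 0 up to 49.
DWL = ½ × 49 × 126 = 3087.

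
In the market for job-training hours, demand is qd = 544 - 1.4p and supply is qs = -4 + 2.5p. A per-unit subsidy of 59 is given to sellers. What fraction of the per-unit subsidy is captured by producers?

Producer share = 14/39

Pre-subsidy: 544 - 1.4p = -4 + 2.5p gives p* = 5480/39, q* = 13544/39.
With the subsidy, sellers receive ps = pb + 59 for each unit, where pb is the price buyers pay.
Supply in terms of pb becomes qs = -4 + 2.5(pb + 59) = 143.5 + 2.5pb. Setting this equal to demand: 544 - 1.4pb = 143.5 + 2.5pb, so pb = 1335/13.
Sellers receive ps = 1335/13 + 59 = 2102/13; q' = 544 − 1.4·(1335/13) = 5203/13.
Buyers' price falls by p* − pb = 5480/39 − 1335/13 = 1475/39; sellers' price rises by ps − p* = 2102/13 − 5480/39 = 826/39.
So producers capture (826/39)/59 = 14/39 of each unit of subsidy.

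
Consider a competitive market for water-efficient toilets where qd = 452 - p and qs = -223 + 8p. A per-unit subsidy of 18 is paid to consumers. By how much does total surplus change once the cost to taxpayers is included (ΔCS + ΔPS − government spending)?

Net change in total surplus = -144

Pre-subsidy: 452 - p = -223 + 8p gives p* = 75, q* = 377.
With the rebate, buyers effectively pay pb = ps − 18, where ps is the price sellers receive.
Demand in terms of ps becomes qd = 452 − 1(ps − 18) = 470 - ps. Setting this equal to supply: 470 - ps = -223 + 8ps, so ps = 77.
Buyers pay pb = 77 − 18 = 59; q' = -223 + 8·77 = 393.
ΔCS = ½(377 + 393)(75 − 59) = 6160; ΔPS = ½(377 + 393)(77 − 75) = 770.
Government spending = 18 × 393 = 7074.
Net change = 6160 + 770 − 7074 = -144. The loss equals the DWL triangle ½·18·16.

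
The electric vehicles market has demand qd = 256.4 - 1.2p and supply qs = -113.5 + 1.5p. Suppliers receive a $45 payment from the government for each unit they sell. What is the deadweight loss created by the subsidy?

Pre-subsidy: 256.4 - 1.2p = -113.5 + 1.5p gives p* = 137, q* = 92.
With the subsidy, sellers receive ps = pb + 45 for each unit, where pb is the price buyers pay.
Supply in terms of pb becomes qs = -113.5 + 1.5(pb + 45) = -46 + 1.5pb. Setting this equal to demand: 256.4 - 1.2pb = -46 + 1.5pb, so pb = 112.
Sellers receive ps = 112 + 45 = 157; q' = 256.4 − 1.2·112 = 122.
The subsidy expands output by 122 − 92 = 30 past the efficient level; on those units the gap between marginal cost and willingness to pay runs from 0 up to 45.
DWL = ½ × 45 × 30 = 675.

Deadweight loss = $675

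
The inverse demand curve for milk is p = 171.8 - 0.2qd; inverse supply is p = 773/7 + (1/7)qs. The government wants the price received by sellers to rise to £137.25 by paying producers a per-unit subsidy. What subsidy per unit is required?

At a seller price of 137.25, quantity supplied is -773 + 7·137.25 = 187.75.
Buyers absorb 187.75 only when they pay pb = 171.8 − 0.2·187.75 = 134.25.
s = ps − pb = 137.25 − 134.25 = 3.

Required subsidy s = £3 per unit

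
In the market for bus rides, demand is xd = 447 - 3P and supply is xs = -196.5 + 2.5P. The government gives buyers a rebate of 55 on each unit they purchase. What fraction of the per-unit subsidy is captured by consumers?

Pre-subsidy: 447 - 3P = -196.5 + 2.5P gives P* = 117, x* = 96.
With the rebate, buyers effectively pay Pb = Ps − 55, where Ps is the price sellers receive.
Demand in terms of Ps becomes xd = 447 − 3(Ps − 55) = 612 - 3Ps. Setting this equal to supply: 612 - 3Ps = -196.5 + 2.5Ps, so Ps = 147.
Buyers pay Pb = 147 − 55 = 92; x' = -196.5 + 2.5·147 = 171.
Buyers' price falls by P* − Pb = 117 − 92 = 25; sellers' price rises by Ps − P* = 147 − 117 = 30.
So consumers capture 25/55 = 5/11 of each unit of subsidy.

Consumer share = 5/11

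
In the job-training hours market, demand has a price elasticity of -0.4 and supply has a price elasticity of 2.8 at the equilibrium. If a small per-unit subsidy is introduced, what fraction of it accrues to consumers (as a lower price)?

For a small subsidy around the equilibrium, the benefit split depends on the relative slopes, which at a point are proportional to the elasticities.
Buyer share = εs/(εs + |εd|) = 2.8/(2.8 + 0.4) = 0.875; seller share = |εd|/(εs + |εd|) = 0.125.

Consumer share = 0.875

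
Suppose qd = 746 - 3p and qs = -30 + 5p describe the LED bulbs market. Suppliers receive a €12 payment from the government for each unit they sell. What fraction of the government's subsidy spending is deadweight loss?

Pre-subsidy: 746 - 3p = -30 + 5p gives p* = 97, q* = 455.
With the subsidy, sellers receive ps = pb + 12 for each unit, where pb is the price buyers pay.
Supply in terms of pb becomes qs = -30 + 5(pb + 12) = 30 + 5pb. Setting this equal to demand: 746 - 3pb = 30 + 5pb, so pb = 89.5.
Sellers receive ps = 89.5 + 12 = 101.5; q' = 746 − 3·89.5 = 477.5.
ΔCS = ½(455 + 477.5)(97 − 89.5) = 3496.875; ΔPS = ½(455 + 477.5)(101.5 − 97) = 2098.125.
Government spending = 12 × 477.5 = 5730.
DWL = ½ × 12 × (477.5 − 455) = 135; fraction = 135 / 5730 = 9/382.

DWL / government spending = 9/382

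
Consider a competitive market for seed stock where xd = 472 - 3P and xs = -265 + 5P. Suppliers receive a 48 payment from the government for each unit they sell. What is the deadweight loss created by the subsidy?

Deadweight loss = 2160

Pre-subsidy: 472 - 3P = -265 + 5P gives P* = 92.125, x* = 195.625.
With the subsidy, sellers receive Ps = Pb + 48 for each unit, where Pb is the price buyers pay.
Supply in terms of Pb becomes xs = -265 + 5(Pb + 48) = -25 + 5Pb. Setting this equal to demand: 472 - 3Pb = -25 + 5Pb, so Pb = 62.125.
Sellers receive Ps = 62.125 + 48 = 110.125; x' = 472 − 3·62.125 = 285.625.
The subsidy expands output by 285.625 − 195.625 = 90 past the efficient level; on those units the gap between marginal cost and willingness to pay runs from 0 up to 48.
DWL = ½ × 48 × 90 = 2160.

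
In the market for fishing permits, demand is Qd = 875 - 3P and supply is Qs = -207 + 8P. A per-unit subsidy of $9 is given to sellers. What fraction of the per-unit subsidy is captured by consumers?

Consumer share = 8/11

Pre-subsidy: 875 - 3P = -207 + 8P gives P* = 1082/11, Q* = 6379/11.
With the subsidy, sellers receive Ps = Pb + 9 for each unit, where Pb is the price buyers pay.
Supply in terms of Pb becomes Qs = -207 + 8(Pb + 9) = -135 + 8Pb. Setting this equal to demand: 875 - 3Pb = -135 + 8Pb, so Pb = 1010/11.
Sellers receive Ps = 1010/11 + 9 = 1109/11; Q' = 875 − 3·(1010/11) = 6595/11.
Buyers' price falls by P* − Pb = 1082/11 − 1010/11 = 72/11; sellers' price rises by Ps − P* = 1109/11 − 1082/11 = 27/11.
So consumers capture (72/11)/9 = 8/11 of each unit of subsidy.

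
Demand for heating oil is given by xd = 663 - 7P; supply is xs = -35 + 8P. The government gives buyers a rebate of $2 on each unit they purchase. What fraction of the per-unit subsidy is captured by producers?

Pre-subsidy: 663 - 7P = -35 + 8P gives P* = 698/15, x* = 5059/15.
With the rebate, buyers effectively pay Pb = Ps − 2, where Ps is the price sellers receive.
Demand in terms of Ps becomes xd = 663 − 7(Ps − 2) = 677 - 7Ps. Setting this equal to supply: 677 - 7Ps = -35 + 8Ps, so Ps = 712/15.
Buyers pay Pb = 712/15 − 2 = 682/15; x' = -35 + 8·(712/15) = 5171/15.
Buyers' price falls by P* − Pb = 698/15 − 682/15 = 16/15; sellers' price rises by Ps − P* = 712/15 − 698/15 = 14/15.
So producers capture (14/15)/2 = 7/15 of each unit of subsidy.

Producer share = 7/15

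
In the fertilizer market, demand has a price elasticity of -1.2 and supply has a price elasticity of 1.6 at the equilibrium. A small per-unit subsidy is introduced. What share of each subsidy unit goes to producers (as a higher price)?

For a small subsidy around the equilibrium, the benefit split depends on the relative slopes, which at a point are proportional to the elasticities.
Buyer share = εs/(εs + |εd|) = 1.6/(1.6 + 1.2) = 4/7; seller share = |εd|/(εs + |εd|) = 3/7.
So producers capture 3/7 of the subsidy.

Producer share = 3/7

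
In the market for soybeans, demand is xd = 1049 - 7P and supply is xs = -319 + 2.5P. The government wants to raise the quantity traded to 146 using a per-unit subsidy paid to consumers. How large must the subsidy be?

At x = 146, invert demand for the buyer price: Pb = (1049 − 146)/7 = 129; invert supply for the seller price: Ps = (146 − (-319))/2.5 = 186.
The subsidy must fill the gap: s = Ps − Pb = 186 − 129 = 57.

Required subsidy s = 57 per unit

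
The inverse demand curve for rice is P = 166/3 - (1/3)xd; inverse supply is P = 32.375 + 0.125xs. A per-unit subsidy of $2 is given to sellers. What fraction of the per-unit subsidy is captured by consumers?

Pre-subsidy: 166/3 - (1/3)x = 32.375 + 0.125x gives x* = 551/11 and P* = 425/11.
With the subsidy, sellers receive Ps = Pb + 2 for each unit, where Pb is the price buyers pay.
On the curves, Pb = 166/3 - (1/3)x and Ps = 32.375 + 0.125x; the wedge Ps − Pb = 2 gives 32.375 + 0.125x − (166/3 - (1/3)x) = 2, so x' = 599/11.
Then Pb = 166/3 − (1/3)·(599/11) = 409/11 and Ps = 32.375 + 0.125·(599/11) = 431/11.
Buyers' price falls by P* − Pb = 425/11 − 409/11 = 16/11; sellers' price rises by Ps − P* = 431/11 − 425/11 = 6/11.
So consumers capture (16/11)/2 = 8/11 of each unit of subsidy.

Consumer share = 8/11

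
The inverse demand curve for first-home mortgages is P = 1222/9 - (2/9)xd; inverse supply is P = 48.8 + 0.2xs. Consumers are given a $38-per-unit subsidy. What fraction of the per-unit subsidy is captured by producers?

Pre-subsidy: 1222/9 - (2/9)x = 48.8 + 0.2x gives x* = 206 and P* = 90.
With the rebate, buyers effectively pay Pb = Ps − 38, where Ps is the price sellers receive.
On the curves, Pb = 1222/9 - (2/9)x and Ps = 48.8 + 0.2x; the wedge Ps − Pb = 38 gives 48.8 + 0.2x − (1222/9 - (2/9)x) = 38, so x' = 296.
Then Pb = 1222/9 − (2/9)·296 = 70 and Ps = 48.8 + 0.2·296 = 108.
Buyers' price falls by P* − Pb = 90 − 70 = 20; sellers' price rises by Ps − P* = 108 − 90 = 18.
So producers capture 18/38 = 9/19 of each unit of subsidy.

Producer share = 9/19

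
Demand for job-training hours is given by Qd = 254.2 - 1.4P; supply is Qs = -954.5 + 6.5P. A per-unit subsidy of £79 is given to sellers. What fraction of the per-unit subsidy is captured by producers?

Pre-subsidy: 254.2 - 1.4P = -954.5 + 6.5P gives P* = 153, Q* = 40.
With the subsidy, sellers receive Ps = Pb + 79 for each unit, where Pb is the price buyers pay.
Supply in terms of Pb becomes Qs = -954.5 + 6.5(Pb + 79) = -441 + 6.5Pb. Setting this equal to demand: 254.2 - 1.4Pb = -441 + 6.5Pb, so Pb = 88.
Sellers receive Ps = 88 + 79 = 167; Q' = 254.2 − 1.4·88 = 131.
Buyers' price falls by P* − Pb = 153 − 88 = 65; sellers' price rises by Ps − P* = 167 − 153 = 14.
So producers capture 14/79 = 14/79 of each unit of subsidy.

Producer share = 14/79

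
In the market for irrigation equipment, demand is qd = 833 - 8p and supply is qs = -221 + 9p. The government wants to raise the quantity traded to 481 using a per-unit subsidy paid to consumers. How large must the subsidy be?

At q = 481, invert demand for the buyer price: pb = (833 − 481)/8 = 44; invert supply for the seller price: ps = (481 − (-221))/9 = 78.
The subsidy must fill the gap: s = ps − pb = 78 − 44 = 34.

Required subsidy s = 34 per unit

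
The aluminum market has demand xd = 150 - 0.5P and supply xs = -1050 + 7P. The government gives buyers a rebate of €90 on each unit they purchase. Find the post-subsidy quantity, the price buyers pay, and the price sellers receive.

Pre-subsidy: 150 - 0.5P = -1050 + 7P gives P* = 160, x* = 70.
With the rebate, buyers effectively pay Pb = Ps − 90, where Ps is the price sellers receive.
Demand in terms of Ps becomes xd = 150 − 0.5(Ps − 90) = 195 - 0.5Ps. Setting this equal to supply: 195 - 0.5Ps = -1050 + 7Ps, so Ps = 166.
Buyers pay Pb = 166 − 90 = 76; x' = -1050 + 7·166 = 112.

x' = 112; buyers pay €76; sellers receive €166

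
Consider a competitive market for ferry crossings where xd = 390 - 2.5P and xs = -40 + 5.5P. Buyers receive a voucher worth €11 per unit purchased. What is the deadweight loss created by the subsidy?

Deadweight loss = €103.984375

Pre-subsidy: 390 - 2.5P = -40 + 5.5P gives P* = 53.75, x* = 255.625.
With the rebate, buyers effectively pay Pb = Ps − 11, where Ps is the price sellers receive.
Demand in terms of Ps becomes xd = 390 − 2.5(Ps − 11) = 417.5 - 2.5Ps. Setting this equal to supply: 417.5 - 2.5Ps = -40 + 5.5Ps, so Ps = 57.1875.
Buyers pay Pb = 57.1875 − 11 = 46.1875; x' = -40 + 5.5·57.1875 = 274.53125.
The subsidy expands output by 274.53125 − 255.625 = 18.90625 past the efficient level; on those units the gap between marginal cost and willingness to pay runs from 0 up to 11.
DWL = ½ × 11 × 18.90625 = 103.984375.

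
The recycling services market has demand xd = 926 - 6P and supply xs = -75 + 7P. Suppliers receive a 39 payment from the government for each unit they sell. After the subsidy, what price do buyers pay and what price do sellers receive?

Pre-subsidy: 926 - 6P = -75 + 7P gives P* = 77, x* = 464.
With the subsidy, sellers receive Ps = Pb + 39 for each unit, where Pb is the price buyers pay.
Supply in terms of Pb becomes xs = -75 + 7(Pb + 39) = 198 + 7Pb. Setting this equal to demand: 926 - 6Pb = 198 + 7Pb, so Pb = 56.
Sellers receive Ps = 56 + 39 = 95; x' = 926 − 6·56 = 590.

Buyers pay 56; sellers receive 95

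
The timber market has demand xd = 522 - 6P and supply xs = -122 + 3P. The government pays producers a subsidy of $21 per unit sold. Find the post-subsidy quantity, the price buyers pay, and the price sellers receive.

x' = 404/3; buyers pay 581/9; sellers receive 770/9

Pre-subsidy: 522 - 6P = -122 + 3P gives P* = 644/9, x* = 278/3.
With the subsidy, sellers receive Ps = Pb + 21 for each unit, where Pb is the price buyers pay.
Supply in terms of Pb becomes xs = -122 + 3(Pb + 21) = -59 + 3Pb. Setting this equal to demand: 522 - 6Pb = -59 + 3Pb, so Pb = 581/9.
Sellers receive Ps = 581/9 + 21 = 770/9; x' = 522 − 6·(581/9) = 404/3.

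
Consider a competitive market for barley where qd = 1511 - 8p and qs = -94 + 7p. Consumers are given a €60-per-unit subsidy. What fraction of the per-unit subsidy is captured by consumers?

Pre-subsidy: 1511 - 8p = -94 + 7p gives p* = 107, q* = 655.
With the rebate, buyers effectively pay pb = ps − 60, where ps is the price sellers receive.
Demand in terms of ps becomes qd = 1511 − 8(ps − 60) = 1991 - 8ps. Setting this equal to supply: 1991 - 8ps = -94 + 7ps, so ps = 139.
Buyers pay pb = 139 − 60 = 79; q' = -94 + 7·139 = 879.
Buyers' price falls by p* − pb = 107 − 79 = 28; sellers' price rises by ps − p* = 139 − 107 = 32.
So consumers capture 28/60 = 7/15 of each unit of subsidy.

Consumer share = 7/15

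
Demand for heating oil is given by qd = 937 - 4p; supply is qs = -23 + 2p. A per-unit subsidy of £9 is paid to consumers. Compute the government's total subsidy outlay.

Government cost = £2781

Pre-subsidy: 937 - 4p = -23 + 2p gives p* = 160, q* = 297.
With the rebate, buyers effectively pay pb = ps − 9, where ps is the price sellers receive.
Demand in terms of ps becomes qd = 937 − 4(ps − 9) = 973 - 4ps. Setting this equal to supply: 973 - 4ps = -23 + 2ps, so ps = 166.
Buyers pay pb = 166 − 9 = 157; q' = -23 + 2·166 = 309.
Government outlay = subsidy × quantity = 9 × 309 = 2781.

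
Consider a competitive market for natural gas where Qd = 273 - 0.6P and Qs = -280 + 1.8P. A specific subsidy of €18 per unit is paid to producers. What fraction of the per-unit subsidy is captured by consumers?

Pre-subsidy: 273 - 0.6P = -280 + 1.8P gives P* = 2765/12, Q* = 134.75.
With the subsidy, sellers receive Ps = Pb + 18 for each unit, where Pb is the price buyers pay.
Supply in terms of Pb becomes Qs = -280 + 1.8(Pb + 18) = -247.6 + 1.8Pb. Setting this equal to demand: 273 - 0.6Pb = -247.6 + 1.8Pb, so Pb = 2603/12.
Sellers receive Ps = 2603/12 + 18 = 2819/12; Q' = 273 − 0.6·(2603/12) = 142.85.
Buyers' price falls by P* − Pb = 2765/12 − 2603/12 = 13.5; sellers' price rises by Ps − P* = 2819/12 − 2765/12 = 4.5.
So consumers capture 13.5/18 = 0.75 of each unit of subsidy.

Consumer share = 0.75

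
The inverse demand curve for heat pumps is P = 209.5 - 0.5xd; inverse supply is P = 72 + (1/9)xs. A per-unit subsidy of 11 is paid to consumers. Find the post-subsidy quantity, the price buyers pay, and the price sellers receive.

Pre-subsidy: 209.5 - 0.5x = 72 + (1/9)x gives x* = 225 and P* = 97.
With the rebate, buyers effectively pay Pb = Ps − 11, where Ps is the price sellers receive.
On the curves, Pb = 209.5 - 0.5x and Ps = 72 + (1/9)x; the wedge Ps − Pb = 11 gives 72 + (1/9)x − (209.5 - 0.5x) = 11, so x' = 243.
Then Pb = 209.5 − 0.5·243 = 88 and Ps = 72 + (1/9)·243 = 99.

x' = 243; buyers pay 88; sellers receive 99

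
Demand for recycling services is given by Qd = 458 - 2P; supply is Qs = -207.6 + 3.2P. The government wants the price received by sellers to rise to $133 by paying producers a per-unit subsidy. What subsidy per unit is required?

Required subsidy s = $13 per unit

At a seller price of 133, quantity supplied is -207.6 + 3.2·133 = 218.
Buyers absorb 218 only when they pay Pb with 458 − 2·Pb = 218, i.e. Pb = 120.
s = Ps − Pb = 133 − 120 = 13.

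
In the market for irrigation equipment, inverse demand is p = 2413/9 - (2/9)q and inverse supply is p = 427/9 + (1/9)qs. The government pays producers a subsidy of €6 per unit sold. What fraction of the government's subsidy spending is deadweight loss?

DWL / government spending = 9/680

Pre-subsidy: 2413/9 - (2/9)q = 427/9 + (1/9)q gives q* = 662 and p* = 121.
With the subsidy, sellers receive ps = pb + 6 for each unit, where pb is the price buyers pay.
On the curves, pb = 2413/9 - (2/9)q and ps = 427/9 + (1/9)q; the wedge ps − pb = 6 gives 427/9 + (1/9)q − (2413/9 - (2/9)q) = 6, so q' = 680.
Then pb = 2413/9 − (2/9)·680 = 117 and ps = 427/9 + (1/9)·680 = 123.
ΔCS = ½(662 + 680)(121 − 117) = 2684; ΔPS = ½(662 + 680)(123 − 121) = 1342.
Government spending = 6 × 680 = 4080.
DWL = ½ × 6 × (680 − 662) = 54; fraction = 54 / 4080 = 9/680.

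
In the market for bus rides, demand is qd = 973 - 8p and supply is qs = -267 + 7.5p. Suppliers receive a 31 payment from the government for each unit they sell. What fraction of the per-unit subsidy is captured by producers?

Producer share = 16/31

Pre-subsidy: 973 - 8p = -267 + 7.5p gives p* = 80, q* = 333.
With the subsidy, sellers receive ps = pb + 31 for each unit, where pb is the price buyers pay.
Supply in terms of pb becomes qs = -267 + 7.5(pb + 31) = -34.5 + 7.5pb. Setting this equal to demand: 973 - 8pb = -34.5 + 7.5pb, so pb = 65.
Sellers receive ps = 65 + 31 = 96; q' = 973 − 8·65 = 453.
Buyers' price falls by p* − pb = 80 − 65 = 15; sellers' price rises by ps − p* = 96 − 80 = 16.
So producers capture 16/31 = 16/31 of each unit of subsidy.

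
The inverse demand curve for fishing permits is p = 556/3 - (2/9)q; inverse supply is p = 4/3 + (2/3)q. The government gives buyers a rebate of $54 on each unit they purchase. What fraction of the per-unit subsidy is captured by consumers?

Consumer share = 0.25

Pre-subsidy: 556/3 - (2/9)q = 4/3 + (2/3)q gives q* = 207 and p* = 418/3.
With the rebate, buyers effectively pay pb = ps − 54, where ps is the price sellers receive.
On the curves, pb = 556/3 - (2/9)q and ps = 4/3 + (2/3)q; the wedge ps − pb = 54 gives 4/3 + (2/3)q − (556/3 - (2/9)q) = 54, so q' = 267.75.
Then pb = 556/3 − (2/9)·267.75 = 755/6 and ps = 4/3 + (2/3)·267.75 = 1079/6.
Buyers' price falls by p* − pb = 418/3 − 755/6 = 13.5; sellers' price rises by ps − p* = 1079/6 − 418/3 = 40.5.
So consumers capture 13.5/54 = 0.25 of each unit of subsidy.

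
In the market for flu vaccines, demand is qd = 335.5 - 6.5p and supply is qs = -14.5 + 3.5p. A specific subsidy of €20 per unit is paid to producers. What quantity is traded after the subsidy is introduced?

q' = 153.5

Pre-subsidy: 335.5 - 6.5p = -14.5 + 3.5p gives p* = 35, q* = 108.
With the subsidy, sellers receive ps = pb + 20 for each unit, where pb is the price buyers pay.
Supply in terms of pb becomes qs = -14.5 + 3.5(pb + 20) = 55.5 + 3.5pb. Setting this equal to demand: 335.5 - 6.5pb = 55.5 + 3.5pb, so pb = 28.
Sellers receive ps = 28 + 20 = 48; q' = 335.5 − 6.5·28 = 153.5.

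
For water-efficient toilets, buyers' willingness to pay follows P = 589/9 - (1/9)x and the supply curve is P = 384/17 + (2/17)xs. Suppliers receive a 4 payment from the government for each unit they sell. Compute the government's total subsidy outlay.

Pre-subsidy: 589/9 - (1/9)x = 384/17 + (2/17)x gives x* = 6557/35 and P* = 1562/35.
With the subsidy, sellers receive Ps = Pb + 4 for each unit, where Pb is the price buyers pay.
On the curves, Pb = 589/9 - (1/9)x and Ps = 384/17 + (2/17)x; the wedge Ps − Pb = 4 gives 384/17 + (2/17)x − (589/9 - (1/9)x) = 4, so x' = 7169/35.
Then Pb = 589/9 − (1/9)·(7169/35) = 1494/35 and Ps = 384/17 + (2/17)·(7169/35) = 1634/35.
Government outlay = subsidy × quantity = 4 × 7169/35 = 28676/35.

Government cost = 28676/35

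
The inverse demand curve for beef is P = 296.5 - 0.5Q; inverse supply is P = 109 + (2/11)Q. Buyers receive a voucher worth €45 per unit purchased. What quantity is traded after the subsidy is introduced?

Pre-subsidy: 296.5 - 0.5Q = 109 + (2/11)Q gives Q* = 275 and P* = 159.
With the rebate, buyers effectively pay Pb = Ps − 45, where Ps is the price sellers receive.
On the curves, Pb = 296.5 - 0.5Q and Ps = 109 + (2/11)Q; the wedge Ps − Pb = 45 gives 109 + (2/11)Q − (296.5 - 0.5Q) = 45, so Q' = 341.
Then Pb = 296.5 − 0.5·341 = 126 and Ps = 109 + (2/11)·341 = 171.

Q' = 341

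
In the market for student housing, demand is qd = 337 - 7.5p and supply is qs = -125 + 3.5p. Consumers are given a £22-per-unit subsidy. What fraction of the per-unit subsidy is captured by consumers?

Pre-subsidy: 337 - 7.5p = -125 + 3.5p gives p* = 42, q* = 22.
With the rebate, buyers effectively pay pb = ps − 22, where ps is the price sellers receive.
Demand in terms of ps becomes qd = 337 − 7.5(ps − 22) = 502 - 7.5ps. Setting this equal to supply: 502 - 7.5ps = -125 + 3.5ps, so ps = 57.
Buyers pay pb = 57 − 22 = 35; q' = -125 + 3.5·57 = 74.5.
Buyers' price falls by p* − pb = 42 − 35 = 7; sellers' price rises by ps − p* = 57 − 42 = 15.
So consumers capture 7/22 = 7/22 of each unit of subsidy.

Consumer share = 7/22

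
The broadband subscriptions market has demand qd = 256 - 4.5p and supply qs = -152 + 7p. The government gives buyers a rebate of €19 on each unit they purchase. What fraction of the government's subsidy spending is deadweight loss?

DWL / government spending = 1197/6826

Pre-subsidy: 256 - 4.5p = -152 + 7p gives p* = 816/23, q* = 2216/23.
With the rebate, buyers effectively pay pb = ps − 19, where ps is the price sellers receive.
Demand in terms of ps becomes qd = 256 − 4.5(ps − 19) = 341.5 - 4.5ps. Setting this equal to supply: 341.5 - 4.5ps = -152 + 7ps, so ps = 987/23.
Buyers pay pb = 987/23 − 19 = 550/23; q' = -152 + 7·(987/23) = 3413/23.
ΔCS = ½(2216/23 + 3413/23)(816/23 − 550/23) = 748657/529; ΔPS = ½(2216/23 + 3413/23)(987/23 − 816/23) = 962559/1058.
Government spending = 19 × 3413/23 = 64847/23.
DWL = ½ × 19 × (3413/23 − 2216/23) = 22743/46; fraction = (22743/46) / (64847/23) = 1197/6826.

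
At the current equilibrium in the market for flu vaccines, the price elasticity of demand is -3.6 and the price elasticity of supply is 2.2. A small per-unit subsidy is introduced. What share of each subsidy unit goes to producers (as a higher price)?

For a small subsidy around the equilibrium, the benefit split depends on the relative slopes, which at a point are proportional to the elasticities.
Buyer share = εs/(εs + |εd|) = 2.2/(2.2 + 3.6) = 11/29; seller share = |εd|/(εs + |εd|) = 18/29.
So producers capture 18/29 of the subsidy.

Producer share = 18/29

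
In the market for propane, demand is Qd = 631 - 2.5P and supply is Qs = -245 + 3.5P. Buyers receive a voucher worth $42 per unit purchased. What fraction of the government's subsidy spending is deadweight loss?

Pre-subsidy: 631 - 2.5P = -245 + 3.5P gives P* = 146, Q* = 266.
With the rebate, buyers effectively pay Pb = Ps − 42, where Ps is the price sellers receive.
Demand in terms of Ps becomes Qd = 631 − 2.5(Ps − 42) = 736 - 2.5Ps. Setting this equal to supply: 736 - 2.5Ps = -245 + 3.5Ps, so Ps = 163.5.
Buyers pay Pb = 163.5 − 42 = 121.5; Q' = -245 + 3.5·163.5 = 327.25.
ΔCS = ½(266 + 327.25)(146 − 121.5) = 7267.3125; ΔPS = ½(266 + 327.25)(163.5 − 146) = 5190.9375.
Government spending = 42 × 327.25 = 13744.5.
DWL = ½ × 42 × (327.25 − 266) = 1286.25; fraction = 1286.25 / 13744.5 = 35/374.

DWL / government spending = 35/374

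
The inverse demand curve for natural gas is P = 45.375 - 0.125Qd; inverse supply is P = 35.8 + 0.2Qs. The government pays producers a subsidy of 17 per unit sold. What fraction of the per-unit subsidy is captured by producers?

Producer share = 8/13

Pre-subsidy: 45.375 - 0.125Q = 35.8 + 0.2Q gives Q* = 383/13 and P* = 542/13.
With the subsidy, sellers receive Ps = Pb + 17 for each unit, where Pb is the price buyers pay.
On the curves, Pb = 45.375 - 0.125Q and Ps = 35.8 + 0.2Q; the wedge Ps − Pb = 17 gives 35.8 + 0.2Q − (45.375 - 0.125Q) = 17, so Q' = 1063/13.
Then Pb = 45.375 − 0.125·(1063/13) = 457/13 and Ps = 35.8 + 0.2·(1063/13) = 678/13.
Buyers' price falls by P* − Pb = 542/13 − 457/13 = 85/13; sellers' price rises by Ps − P* = 678/13 − 542/13 = 136/13.
So producers capture (136/13)/17 = 8/13 of each unit of subsidy.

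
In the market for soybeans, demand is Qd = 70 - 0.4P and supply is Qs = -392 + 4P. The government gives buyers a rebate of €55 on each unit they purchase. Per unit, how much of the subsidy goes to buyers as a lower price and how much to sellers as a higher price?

Pre-subsidy: 70 - 0.4P = -392 + 4P gives P* = 105, Q* = 28.
With the rebate, buyers effectively pay Pb = Ps − 55, where Ps is the price sellers receive.
Demand in terms of Ps becomes Qd = 70 − 0.4(Ps − 55) = 92 - 0.4Ps. Setting this equal to supply: 92 - 0.4Ps = -392 + 4Ps, so Ps = 110.
Buyers pay Pb = 110 − 55 = 55; Q' = -392 + 4·110 = 48.
Buyers' price falls by P* − Pb = 105 − 55 = 50; sellers' price rises by Ps − P* = 110 − 105 = 5.

Buyers gain €50 per unit; sellers gain €5 per unit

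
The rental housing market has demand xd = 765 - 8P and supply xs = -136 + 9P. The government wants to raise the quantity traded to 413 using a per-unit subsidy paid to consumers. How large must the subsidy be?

At x = 413, invert demand for the buyer price: Pb = (765 − 413)/8 = 44; invert supply for the seller price: Ps = (413 − (-136))/9 = 61.
The subsidy must fill the gap: s = Ps − Pb = 61 − 44 = 17.

Required subsidy s = 17 per unit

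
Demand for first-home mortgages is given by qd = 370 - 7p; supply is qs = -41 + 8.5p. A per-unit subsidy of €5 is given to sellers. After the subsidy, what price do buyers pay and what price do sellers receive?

Pre-subsidy: 370 - 7p = -41 + 8.5p gives p* = 822/31, q* = 5716/31.
With the subsidy, sellers receive ps = pb + 5 for each unit, where pb is the price buyers pay.
Supply in terms of pb becomes qs = -41 + 8.5(pb + 5) = 1.5 + 8.5pb. Setting this equal to demand: 370 - 7pb = 1.5 + 8.5pb, so pb = 737/31.
Sellers receive ps = 737/31 + 5 = 892/31; q' = 370 − 7·(737/31) = 6311/31.

Buyers pay 737/31; sellers receive 892/31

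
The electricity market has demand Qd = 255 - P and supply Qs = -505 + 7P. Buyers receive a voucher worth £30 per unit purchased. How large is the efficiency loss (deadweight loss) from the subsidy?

Pre-subsidy: 255 - P = -505 + 7P gives P* = 95, Q* = 160.
With the rebate, buyers effectively pay Pb = Ps − 30, where Ps is the price sellers receive.
Demand in terms of Ps becomes Qd = 255 − 1(Ps − 30) = 285 - Ps. Setting this equal to supply: 285 - Ps = -505 + 7Ps, so Ps = 98.75.
Buyers pay Pb = 98.75 − 30 = 68.75; Q' = -505 + 7·98.75 = 186.25.
The subsidy expands output by 186.25 − 160 = 26.25 past the efficient level; on those units the gap between marginal cost and willingness to pay runs from 0 up to 30.
DWL = ½ × 30 × 26.25 = 393.75.

Deadweight loss = £393.75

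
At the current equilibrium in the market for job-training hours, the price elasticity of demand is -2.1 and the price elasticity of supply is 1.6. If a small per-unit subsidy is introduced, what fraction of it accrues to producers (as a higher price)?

For a small subsidy around the equilibrium, the benefit split depends on the relative slopes, which at a point are proportional to the elasticities.
Buyer share = εs/(εs + |εd|) = 1.6/(1.6 + 2.1) = 16/37; seller share = |εd|/(εs + |εd|) = 21/37.
So producers capture 21/37 of the subsidy.

Producer share = 21/37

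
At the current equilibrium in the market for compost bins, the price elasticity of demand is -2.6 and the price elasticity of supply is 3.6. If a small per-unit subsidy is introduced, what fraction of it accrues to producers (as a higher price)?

Producer share = 13/31

For a small subsidy around the equilibrium, the benefit split depends on the relative slopes, which at a point are proportional to the elasticities.
Buyer share = εs/(εs + |εd|) = 3.6/(3.6 + 2.6) = 18/31; seller share = |εd|/(εs + |εd|) = 13/31.
So producers capture 13/31 of the subsidy.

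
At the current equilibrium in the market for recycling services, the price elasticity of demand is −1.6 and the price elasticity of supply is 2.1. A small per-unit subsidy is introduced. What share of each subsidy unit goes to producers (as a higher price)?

For a small subsidy around the equilibrium, the benefit split depends on the relative slopes, which at a point are proportional to the elasticities.
Buyer share = εs/(εs + |εd|) = 2.1/(2.1 + 1.6) = 21/37; seller share = |εd|/(εs + |εd|) = 16/37.
So producers capture 16/37 of the subsidy.

Producer share = 16/37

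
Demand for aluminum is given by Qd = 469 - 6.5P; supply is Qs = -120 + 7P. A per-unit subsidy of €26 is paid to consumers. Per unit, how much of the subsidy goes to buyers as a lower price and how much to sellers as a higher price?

Buyers gain 364/27 per unit; sellers gain 338/27 per unit

Pre-subsidy: 469 - 6.5P = -120 + 7P gives P* = 1178/27, Q* = 5006/27.
With the rebate, buyers effectively pay Pb = Ps − 26, where Ps is the price sellers receive.
Demand in terms of Ps becomes Qd = 469 − 6.5(Ps − 26) = 638 - 6.5Ps. Setting this equal to supply: 638 - 6.5Ps = -120 + 7Ps, so Ps = 1516/27.
Buyers pay Pb = 1516/27 − 26 = 814/27; Q' = -120 + 7·(1516/27) = 7372/27.
Buyers' price falls by P* − Pb = 1178/27 − 814/27 = 364/27; sellers' price rises by Ps − P* = 1516/27 − 1178/27 = 338/27.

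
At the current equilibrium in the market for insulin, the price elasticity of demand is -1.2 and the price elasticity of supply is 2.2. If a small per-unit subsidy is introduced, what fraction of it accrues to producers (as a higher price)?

Producer share = 6/17

For a small subsidy around the equilibrium, the benefit split depends on the relative slopes, which at a point are proportional to the elasticities.
Buyer share = εs/(εs + |εd|) = 2.2/(2.2 + 1.2) = 11/17; seller share = |εd|/(εs + |εd|) = 6/17.
So producers capture 6/17 of the subsidy.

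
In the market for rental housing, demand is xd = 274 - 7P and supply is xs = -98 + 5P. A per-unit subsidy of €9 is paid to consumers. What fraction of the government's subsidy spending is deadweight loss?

DWL / government spending = 35/222

Pre-subsidy: 274 - 7P = -98 + 5P gives P* = 31, x* = 57.
With the rebate, buyers effectively pay Pb = Ps − 9, where Ps is the price sellers receive.
Demand in terms of Ps becomes xd = 274 − 7(Ps − 9) = 337 - 7Ps. Setting this equal to supply: 337 - 7Ps = -98 + 5Ps, so Ps = 36.25.
Buyers pay Pb = 36.25 − 9 = 27.25; x' = -98 + 5·36.25 = 83.25.
ΔCS = ½(57 + 83.25)(31 − 27.25) = 262.96875; ΔPS = ½(57 + 83.25)(36.25 − 31) = 368.15625.
Government spending = 9 × 83.25 = 749.25.
DWL = ½ × 9 × (83.25 − 57) = 118.125; fraction = 118.125 / 749.25 = 35/222.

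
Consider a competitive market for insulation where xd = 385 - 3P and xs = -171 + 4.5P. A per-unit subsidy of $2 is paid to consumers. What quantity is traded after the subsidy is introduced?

x' = 166.2

Pre-subsidy: 385 - 3P = -171 + 4.5P gives P* = 1112/15, x* = 162.6.
With the rebate, buyers effectively pay Pb = Ps − 2, where Ps is the price sellers receive.
Demand in terms of Ps becomes xd = 385 − 3(Ps − 2) = 391 - 3Ps. Setting this equal to supply: 391 - 3Ps = -171 + 4.5Ps, so Ps = 1124/15.
Buyers pay Pb = 1124/15 − 2 = 1094/15; x' = -171 + 4.5·(1124/15) = 166.2.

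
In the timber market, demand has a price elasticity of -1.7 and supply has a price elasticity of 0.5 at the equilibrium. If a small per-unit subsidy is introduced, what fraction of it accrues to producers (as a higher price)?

Producer share = 17/22

For a small subsidy around the equilibrium, the benefit split depends on the relative slopes, which at a point are proportional to the elasticities.
Buyer share = εs/(εs + |εd|) = 0.5/(0.5 + 1.7) = 5/22; seller share = |εd|/(εs + |εd|) = 17/22.
So producers capture 17/22 of the subsidy.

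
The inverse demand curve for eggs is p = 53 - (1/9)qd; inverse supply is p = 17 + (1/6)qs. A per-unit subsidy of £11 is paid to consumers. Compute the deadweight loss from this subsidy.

Pre-subsidy: 53 - (1/9)q = 17 + (1/6)q gives q* = 129.6 and p* = 38.6.
With the rebate, buyers effectively pay pb = ps − 11, where ps is the price sellers receive.
On the curves, pb = 53 - (1/9)q and ps = 17 + (1/6)q; the wedge ps − pb = 11 gives 17 + (1/6)q − (53 - (1/9)q) = 11, so q' = 169.2.
Then pb = 53 − (1/9)·169.2 = 34.2 and ps = 17 + (1/6)·169.2 = 45.2.
The subsidy expands output by 169.2 − 129.6 = 39.6 past the efficient level; on those units the gap between marginal cost and willingness to pay runs from 0 up to 11.
DWL = ½ × 11 × 39.6 = 217.8.

Deadweight loss = £217.8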